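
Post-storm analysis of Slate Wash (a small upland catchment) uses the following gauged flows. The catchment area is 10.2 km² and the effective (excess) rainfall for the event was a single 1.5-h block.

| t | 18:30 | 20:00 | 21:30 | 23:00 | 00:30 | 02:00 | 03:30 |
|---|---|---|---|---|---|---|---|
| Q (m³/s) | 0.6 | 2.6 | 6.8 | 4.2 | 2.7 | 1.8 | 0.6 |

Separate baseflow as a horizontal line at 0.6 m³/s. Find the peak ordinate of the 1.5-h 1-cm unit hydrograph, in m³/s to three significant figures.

U_p ≈ 7.76 m³/s

Direct runoff: 0.0, 2.0, 6.2, 3.6, 2.1, 1.2, 0.0 m³/s; ΣQ_DR = 15.10 m³/s, peak = 6.2 m³/s.
Runoff depth d = ΣQ_DR·Δt / A = 15.10 × 5400 / (10.2 km²) = 7.994 mm.
The 1-cm UH is the DRH scaled by (10 mm)/d, so U_p = 6.2 × 10/7.994 = 7.76 m³/s.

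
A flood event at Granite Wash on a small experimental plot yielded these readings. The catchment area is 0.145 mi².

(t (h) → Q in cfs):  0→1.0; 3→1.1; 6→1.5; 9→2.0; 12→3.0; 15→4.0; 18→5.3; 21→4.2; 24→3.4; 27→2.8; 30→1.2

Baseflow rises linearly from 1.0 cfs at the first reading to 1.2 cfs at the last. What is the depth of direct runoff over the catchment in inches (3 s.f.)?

d ≈ 0.558 in

Direct runoff: 0.00, 0.08, 0.46, 0.94, 1.92, 2.90, 4.18, 3.06, 2.24, 1.62, 0.00 cfs; ΣQ_DR = 17.40 cfs.
V = ΣQ_DR · Δt = 17.40 × 10800 s = 1.879 × 10^5 ft³.
Over A = 0.145 mi², depth = V / A = 0.558 in.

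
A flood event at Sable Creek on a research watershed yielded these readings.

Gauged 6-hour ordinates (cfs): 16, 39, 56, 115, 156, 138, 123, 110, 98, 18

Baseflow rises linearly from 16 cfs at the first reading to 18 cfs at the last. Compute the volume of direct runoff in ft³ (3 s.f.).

V ≈ 1.51 × 10^7 ft³

Direct-runoff ordinates (Q − Q_b): 0.00, 22.78, 39.56, 98.33, 139.11, 120.89, 105.67, 92.44, 80.22, 0.00 cfs.
ΣQ_DR = 699.0 cfs.
With Δt = 6 h = 21600 s, V = ΣQ_DR · Δt = 699.0 × 21600 = 1.51 × 10^7 ft³.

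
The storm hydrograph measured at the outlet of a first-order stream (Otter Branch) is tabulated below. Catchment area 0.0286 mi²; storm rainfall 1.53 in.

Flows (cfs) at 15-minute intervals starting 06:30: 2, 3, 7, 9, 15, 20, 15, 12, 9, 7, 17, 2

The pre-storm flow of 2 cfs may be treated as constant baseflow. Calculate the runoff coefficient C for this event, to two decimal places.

C ≈ 0.83

ΣQ_DR = 94.00 cfs; V = ΣQ_DR·Δt = 84600 ft³.
Runoff depth d = V / A = 1.273 in.
C = d / P = 1.273 / 1.53 = 0.83.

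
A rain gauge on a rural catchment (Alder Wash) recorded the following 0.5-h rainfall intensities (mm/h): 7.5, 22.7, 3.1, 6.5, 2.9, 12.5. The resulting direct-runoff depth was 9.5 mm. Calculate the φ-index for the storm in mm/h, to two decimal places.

φ ≈ 8.10 mm/h

Only the 2 blocks with intensity above φ contribute runoff: 22.7, 12.5 mm/h.
Σ(I−φ)·Δt = d  ⇒  (22.7+12.5 − 2φ)·0.5 = 9.5
φ = (35.20 − 9.5/0.5) / 2 = 8.10 mm/h.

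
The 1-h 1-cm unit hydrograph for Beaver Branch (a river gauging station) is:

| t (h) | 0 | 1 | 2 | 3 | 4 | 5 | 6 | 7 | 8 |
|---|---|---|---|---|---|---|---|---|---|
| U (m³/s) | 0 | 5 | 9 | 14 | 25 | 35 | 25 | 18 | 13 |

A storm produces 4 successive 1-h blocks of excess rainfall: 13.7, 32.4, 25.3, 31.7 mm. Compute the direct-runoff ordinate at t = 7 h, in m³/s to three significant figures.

Q ≈ 273 m³/s

By discrete convolution, Q_j = Σ (P_i / 10 mm) · U_{j−i}.
At t = 7 h (j=7): Q = (13.7/10)·18 + (32.4/10)·25 + (25.3/10)·35 + (31.7/10)·25 = 273 m³/s.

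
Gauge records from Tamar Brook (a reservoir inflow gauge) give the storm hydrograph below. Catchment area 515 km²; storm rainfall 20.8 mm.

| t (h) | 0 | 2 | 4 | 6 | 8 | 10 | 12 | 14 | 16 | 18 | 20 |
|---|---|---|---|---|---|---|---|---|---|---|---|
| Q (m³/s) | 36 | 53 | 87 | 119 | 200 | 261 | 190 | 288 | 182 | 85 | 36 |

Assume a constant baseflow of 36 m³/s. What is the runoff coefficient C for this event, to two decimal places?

ΣQ_DR = 1141 m³/s; V = ΣQ_DR·Δt = 8.215 × 10^6 m³.
Runoff depth d = V / A = 15.95 mm.
C = d / P = 15.95 / 20.8 = 0.77.

C ≈ 0.77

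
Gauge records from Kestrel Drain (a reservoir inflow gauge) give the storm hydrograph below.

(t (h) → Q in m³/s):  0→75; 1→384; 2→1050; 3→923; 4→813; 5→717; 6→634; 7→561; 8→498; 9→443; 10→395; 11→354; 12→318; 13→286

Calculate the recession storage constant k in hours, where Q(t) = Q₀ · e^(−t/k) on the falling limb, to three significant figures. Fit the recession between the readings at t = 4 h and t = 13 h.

k ≈ 8.61 h

On the falling limb, Q drops from 813 to 286 m³/s between t = 4 h and t = 13 h (Δt = 9 h).
k = −Δt / ln(Q₂/Q₁) = −9 / ln(286/813) = 8.61 h.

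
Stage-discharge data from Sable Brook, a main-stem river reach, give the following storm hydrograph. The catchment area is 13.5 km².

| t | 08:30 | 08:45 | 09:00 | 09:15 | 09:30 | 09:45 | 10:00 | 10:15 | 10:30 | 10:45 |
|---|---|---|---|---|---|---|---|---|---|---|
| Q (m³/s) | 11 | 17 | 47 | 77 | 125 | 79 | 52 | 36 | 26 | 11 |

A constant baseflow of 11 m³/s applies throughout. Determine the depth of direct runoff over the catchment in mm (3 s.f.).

d ≈ 24.7 mm

Direct runoff: 0.0, 6.0, 36.0, 66.0, 114.0, 68.0, 41.0, 25.0, 15.0, 0.0 m³/s; ΣQ_DR = 371.0 m³/s.
V = ΣQ_DR · Δt = 371.0 × 900 s = 3.339 × 10^5 m³.
Over A = 13.5 km², depth = V / A = 24.7 mm.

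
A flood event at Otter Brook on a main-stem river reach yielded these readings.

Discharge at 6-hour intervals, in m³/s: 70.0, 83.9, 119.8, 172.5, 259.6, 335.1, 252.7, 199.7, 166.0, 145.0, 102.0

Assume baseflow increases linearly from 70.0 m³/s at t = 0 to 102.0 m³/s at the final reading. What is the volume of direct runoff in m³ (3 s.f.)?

Direct-runoff ordinates (Q − Q_b): 0.00, 10.70, 43.40, 92.90, 176.80, 249.10, 163.50, 107.30, 70.40, 46.20, 0.00 m³/s.
ΣQ_DR = 960.3 m³/s.
With Δt = 6 h = 21600 s, V = ΣQ_DR · Δt = 960.3 × 21600 = 2.07 × 10^7 m³.

V ≈ 2.07 × 10^7 m³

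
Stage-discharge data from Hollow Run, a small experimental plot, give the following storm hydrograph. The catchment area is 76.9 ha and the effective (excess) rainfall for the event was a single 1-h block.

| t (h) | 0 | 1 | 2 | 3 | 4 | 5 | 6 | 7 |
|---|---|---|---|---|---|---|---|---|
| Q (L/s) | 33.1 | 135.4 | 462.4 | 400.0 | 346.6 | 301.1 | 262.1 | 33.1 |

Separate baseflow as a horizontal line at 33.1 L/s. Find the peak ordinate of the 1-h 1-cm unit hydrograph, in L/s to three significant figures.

U_p ≈ 537 L/s

Direct runoff: 0.0, 102.3, 429.3, 366.9, 313.5, 268.0, 229.0, 0.0 L/s; ΣQ_DR = 1709 L/s, peak = 429.3 L/s.
Runoff depth d = ΣQ_DR·Δt / A = 1709 × 3600 / (76.9 ha) = 8.001 mm.
The 1-cm UH is the DRH scaled by (10 mm)/d, so U_p = 429.3 × 10/8.001 = 537 L/s.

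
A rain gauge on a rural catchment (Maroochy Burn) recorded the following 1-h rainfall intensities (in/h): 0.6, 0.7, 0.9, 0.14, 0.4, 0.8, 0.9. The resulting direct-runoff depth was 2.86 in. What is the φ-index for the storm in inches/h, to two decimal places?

Only the 6 blocks with intensity above φ contribute runoff: 0.6, 0.7, 0.9, 0.4, 0.8, 0.9 in/h.
Σ(I−φ)·Δt = d  ⇒  (0.6+0.7+0.9+0.4+0.8+0.9 − 6φ)·1 = 2.86
φ = (4.300 − 2.86/1) / 6 = 0.24 in/h.

φ ≈ 0.24 in/h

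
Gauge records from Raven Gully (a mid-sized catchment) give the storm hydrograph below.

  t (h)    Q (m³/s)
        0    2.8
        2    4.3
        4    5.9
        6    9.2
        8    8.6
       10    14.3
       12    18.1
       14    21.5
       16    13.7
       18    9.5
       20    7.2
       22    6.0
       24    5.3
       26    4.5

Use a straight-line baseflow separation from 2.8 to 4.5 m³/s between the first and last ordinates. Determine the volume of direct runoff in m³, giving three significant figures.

V ≈ 5.75 × 10^5 m³

Direct-runoff ordinates (Q − Q_b): 0.00, 1.37, 2.84, 6.01, 5.28, 10.85, 14.52, 17.78, 9.85, 5.52, 3.09, 1.76, 0.93, 0.00 m³/s.
ΣQ_DR = 79.80 m³/s.
With Δt = 2 h = 7200 s, V = ΣQ_DR · Δt = 79.80 × 7200 = 5.75 × 10^5 m³.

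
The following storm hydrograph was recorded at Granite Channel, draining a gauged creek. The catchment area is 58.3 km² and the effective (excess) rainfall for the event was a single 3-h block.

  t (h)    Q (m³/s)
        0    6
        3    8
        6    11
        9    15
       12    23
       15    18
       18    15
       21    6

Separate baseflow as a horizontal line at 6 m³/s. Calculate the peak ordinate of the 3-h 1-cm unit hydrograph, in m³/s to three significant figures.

Direct runoff: 0.0, 2.0, 5.0, 9.0, 17.0, 12.0, 9.0, 0.0 m³/s; ΣQ_DR = 54.00 m³/s, peak = 17.0 m³/s.
Runoff depth d = ΣQ_DR·Δt / A = 54.00 × 10800 / (58.3 km²) = 10.00 mm.
The 1-cm UH is the DRH scaled by (10 mm)/d, so U_p = 17.0 × 10/10.00 = 17.0 m³/s.

U_p ≈ 17.0 m³/s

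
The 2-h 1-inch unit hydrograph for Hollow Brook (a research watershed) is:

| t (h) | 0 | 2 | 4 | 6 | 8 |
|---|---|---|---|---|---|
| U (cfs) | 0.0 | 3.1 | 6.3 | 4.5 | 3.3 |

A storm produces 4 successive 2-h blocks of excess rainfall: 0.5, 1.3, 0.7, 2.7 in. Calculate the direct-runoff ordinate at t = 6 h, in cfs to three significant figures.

By discrete convolution, Q_j = Σ (P_i / 1 in) · U_{j−i}.
At t = 6 h (j=3): Q = (0.5/1)·4.5 + (1.3/1)·6.3 + (0.7/1)·3.1 + (2.7/1)·0.0 = 12.6 cfs.

Q ≈ 12.6 cfs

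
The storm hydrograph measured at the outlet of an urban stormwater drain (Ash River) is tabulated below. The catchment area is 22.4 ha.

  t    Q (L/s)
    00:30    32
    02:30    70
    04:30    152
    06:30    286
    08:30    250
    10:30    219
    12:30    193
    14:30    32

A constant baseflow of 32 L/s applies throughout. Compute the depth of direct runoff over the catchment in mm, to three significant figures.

d ≈ 31.4 mm

Direct runoff: 0.0, 38.0, 120.0, 254.0, 218.0, 187.0, 161.0, 0.0 L/s; ΣQ_DR = 978.0 L/s.
V = ΣQ_DR · Δt = 978.0 × 7200 s = 7.042 × 10^6 L.
Over A = 22.4 ha, depth = V / A = 31.4 mm.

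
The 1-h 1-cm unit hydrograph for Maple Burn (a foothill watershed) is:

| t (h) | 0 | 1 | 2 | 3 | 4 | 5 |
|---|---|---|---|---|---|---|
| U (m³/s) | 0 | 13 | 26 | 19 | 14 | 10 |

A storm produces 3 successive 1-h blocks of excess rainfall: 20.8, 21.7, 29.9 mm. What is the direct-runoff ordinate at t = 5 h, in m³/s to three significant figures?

Q ≈ 108 m³/s

By discrete convolution, Q_j = Σ (P_i / 10 mm) · U_{j−i}.
At t = 5 h (j=5): Q = (20.8/10)·10 + (21.7/10)·14 + (29.9/10)·19 = 108 m³/s.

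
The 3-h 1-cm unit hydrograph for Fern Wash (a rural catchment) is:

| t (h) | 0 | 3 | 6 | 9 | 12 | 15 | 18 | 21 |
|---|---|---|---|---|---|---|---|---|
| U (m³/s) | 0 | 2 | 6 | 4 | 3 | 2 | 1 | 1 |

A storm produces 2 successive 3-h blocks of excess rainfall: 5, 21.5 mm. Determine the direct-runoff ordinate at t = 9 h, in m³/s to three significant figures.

Q ≈ 14.9 m³/s

By discrete convolution, Q_j = Σ (P_i / 10 mm) · U_{j−i}.
At t = 9 h (j=3): Q = (5/10)·4 + (21.5/10)·6 = 14.9 m³/s.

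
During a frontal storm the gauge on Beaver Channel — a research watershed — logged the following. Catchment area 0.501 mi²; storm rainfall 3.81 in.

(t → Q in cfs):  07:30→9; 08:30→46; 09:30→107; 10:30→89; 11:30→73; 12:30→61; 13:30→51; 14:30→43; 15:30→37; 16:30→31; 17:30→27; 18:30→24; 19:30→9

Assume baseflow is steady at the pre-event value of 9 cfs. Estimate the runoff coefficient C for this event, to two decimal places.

ΣQ_DR = 490.0 cfs; V = ΣQ_DR·Δt = 1.764 × 10^6 ft³.
Runoff depth d = V / A = 1.516 in.
C = d / P = 1.516 / 3.81 = 0.40.

C ≈ 0.40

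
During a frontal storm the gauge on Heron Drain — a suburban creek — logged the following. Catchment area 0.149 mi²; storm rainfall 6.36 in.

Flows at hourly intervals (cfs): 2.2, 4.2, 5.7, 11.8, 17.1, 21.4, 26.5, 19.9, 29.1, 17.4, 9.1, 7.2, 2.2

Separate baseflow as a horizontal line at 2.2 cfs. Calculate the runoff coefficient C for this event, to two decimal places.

C ≈ 0.24

ΣQ_DR = 145.2 cfs; V = ΣQ_DR·Δt = 5.227 × 10^5 ft³.
Runoff depth d = V / A = 1.510 in.
C = d / P = 1.510 / 6.36 = 0.24.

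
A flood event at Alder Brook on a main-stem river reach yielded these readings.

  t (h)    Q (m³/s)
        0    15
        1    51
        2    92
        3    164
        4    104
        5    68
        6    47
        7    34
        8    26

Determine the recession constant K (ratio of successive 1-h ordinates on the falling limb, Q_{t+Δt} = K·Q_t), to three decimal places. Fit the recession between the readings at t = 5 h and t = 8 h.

K ≈ 0.726

Using the recession-limb readings at t = 5 h and t = 8 h: Q falls from 68 to 26 m³/s over 3 intervals.
K = (Q₂/Q₁)^(1/3) = (26/68)^(1/3) = 0.726.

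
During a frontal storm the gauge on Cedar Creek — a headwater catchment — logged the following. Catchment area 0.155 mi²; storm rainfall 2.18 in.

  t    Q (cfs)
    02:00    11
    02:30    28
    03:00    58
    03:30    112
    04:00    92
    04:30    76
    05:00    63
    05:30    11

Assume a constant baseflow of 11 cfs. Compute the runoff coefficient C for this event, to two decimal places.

C ≈ 0.83

ΣQ_DR = 363.0 cfs; V = ΣQ_DR·Δt = 6.534 × 10^5 ft³.
Runoff depth d = V / A = 1.815 in.
C = d / P = 1.815 / 2.18 = 0.83.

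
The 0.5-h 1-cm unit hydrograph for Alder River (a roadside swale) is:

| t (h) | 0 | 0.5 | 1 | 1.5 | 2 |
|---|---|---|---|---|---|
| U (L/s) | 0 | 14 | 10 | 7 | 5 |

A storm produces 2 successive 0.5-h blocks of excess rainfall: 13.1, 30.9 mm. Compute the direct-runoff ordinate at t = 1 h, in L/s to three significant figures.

By discrete convolution, Q_j = Σ (P_i / 10 mm) · U_{j−i}.
At t = 1 h (j=2): Q = (13.1/10)·10 + (30.9/10)·14 = 56.4 L/s.

Q ≈ 56.4 L/s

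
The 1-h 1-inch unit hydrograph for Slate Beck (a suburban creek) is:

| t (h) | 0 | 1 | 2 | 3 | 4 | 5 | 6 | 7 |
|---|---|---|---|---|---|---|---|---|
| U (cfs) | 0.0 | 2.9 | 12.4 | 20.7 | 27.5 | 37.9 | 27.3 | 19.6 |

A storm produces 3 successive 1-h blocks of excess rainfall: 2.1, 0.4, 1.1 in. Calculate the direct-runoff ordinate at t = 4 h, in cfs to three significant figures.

Q ≈ 79.7 cfs

By discrete convolution, Q_j = Σ (P_i / 1 in) · U_{j−i}.
At t = 4 h (j=4): Q = (2.1/1)·27.5 + (0.4/1)·20.7 + (1.1/1)·12.4 = 79.7 cfs.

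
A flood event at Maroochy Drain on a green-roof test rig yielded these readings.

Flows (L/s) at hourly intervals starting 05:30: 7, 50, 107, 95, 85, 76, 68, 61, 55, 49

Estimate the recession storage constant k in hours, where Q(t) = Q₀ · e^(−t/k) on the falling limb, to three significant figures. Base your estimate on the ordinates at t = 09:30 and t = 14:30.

On the falling limb, Q drops from 85 to 49 L/s between t = 09:30 and t = 14:30 (Δt = 5 h).
k = −Δt / ln(Q₂/Q₁) = −5 / ln(49/85) = 9.08 h.

k ≈ 9.08 h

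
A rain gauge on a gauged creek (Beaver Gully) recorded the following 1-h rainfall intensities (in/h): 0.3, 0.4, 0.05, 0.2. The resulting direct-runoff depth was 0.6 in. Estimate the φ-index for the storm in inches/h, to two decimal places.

Only the 3 blocks with intensity above φ contribute runoff: 0.3, 0.4, 0.2 in/h.
Σ(I−φ)·Δt = d  ⇒  (0.3+0.4+0.2 − 3φ)·1 = 0.6
φ = (0.9000 − 0.6/1) / 3 = 0.10 in/h.

φ ≈ 0.10 in/h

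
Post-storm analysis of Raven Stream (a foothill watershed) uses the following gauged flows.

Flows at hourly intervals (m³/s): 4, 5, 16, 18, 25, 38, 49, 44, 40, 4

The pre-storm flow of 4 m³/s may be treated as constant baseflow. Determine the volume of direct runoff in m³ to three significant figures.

Direct-runoff ordinates (Q − Q_b): 0.0, 1.0, 12.0, 14.0, 21.0, 34.0, 45.0, 40.0, 36.0, 0.0 m³/s.
ΣQ_DR = 203.0 m³/s.
With Δt = 1 h = 3600 s, V = ΣQ_DR · Δt = 203.0 × 3600 = 7.31 × 10^5 m³.

V ≈ 7.31 × 10^5 m³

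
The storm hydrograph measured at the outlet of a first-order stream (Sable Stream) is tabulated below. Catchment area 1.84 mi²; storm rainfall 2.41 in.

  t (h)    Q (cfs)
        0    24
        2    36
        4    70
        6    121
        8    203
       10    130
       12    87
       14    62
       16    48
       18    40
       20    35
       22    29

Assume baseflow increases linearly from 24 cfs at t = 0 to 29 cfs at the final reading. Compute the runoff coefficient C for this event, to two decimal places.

ΣQ_DR = 567.0 cfs; V = ΣQ_DR·Δt = 4.082 × 10^6 ft³.
Runoff depth d = V / A = 0.9550 in.
C = d / P = 0.9550 / 2.41 = 0.40.

C ≈ 0.40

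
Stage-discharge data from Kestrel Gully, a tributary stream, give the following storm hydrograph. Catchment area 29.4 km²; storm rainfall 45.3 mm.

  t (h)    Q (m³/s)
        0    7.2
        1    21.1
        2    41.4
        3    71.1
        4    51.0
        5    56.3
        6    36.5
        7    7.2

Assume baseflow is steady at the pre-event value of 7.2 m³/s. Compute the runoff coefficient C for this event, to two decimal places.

ΣQ_DR = 234.2 m³/s; V = ΣQ_DR·Δt = 8.431 × 10^5 m³.
Runoff depth d = V / A = 28.68 mm.
C = d / P = 28.68 / 45.3 = 0.63.

C ≈ 0.63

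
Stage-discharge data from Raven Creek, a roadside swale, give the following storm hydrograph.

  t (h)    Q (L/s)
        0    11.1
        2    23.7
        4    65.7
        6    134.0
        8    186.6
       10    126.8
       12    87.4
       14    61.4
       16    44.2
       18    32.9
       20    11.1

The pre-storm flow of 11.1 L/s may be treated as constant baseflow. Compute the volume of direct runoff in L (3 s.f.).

Direct-runoff ordinates (Q − Q_b): 0.0, 12.6, 54.6, 122.9, 175.5, 115.7, 76.3, 50.3, 33.1, 21.8, 0.0 L/s.
ΣQ_DR = 662.8 L/s.
With Δt = 2 h = 7200 s, V = ΣQ_DR · Δt = 662.8 × 7200 = 4.77 × 10^6 L.

V ≈ 4.77 × 10^6 L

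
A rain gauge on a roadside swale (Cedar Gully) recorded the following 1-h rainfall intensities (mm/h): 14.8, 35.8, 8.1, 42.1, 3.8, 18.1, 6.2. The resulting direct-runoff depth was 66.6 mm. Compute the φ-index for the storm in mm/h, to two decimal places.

Only the 4 blocks with intensity above φ contribute runoff: 14.8, 35.8, 42.1, 18.1 mm/h.
Σ(I−φ)·Δt = d  ⇒  (14.8+35.8+42.1+18.1 − 4φ)·1 = 66.6
φ = (110.8 − 66.6/1) / 4 = 11.05 mm/h.

φ ≈ 11.05 mm/h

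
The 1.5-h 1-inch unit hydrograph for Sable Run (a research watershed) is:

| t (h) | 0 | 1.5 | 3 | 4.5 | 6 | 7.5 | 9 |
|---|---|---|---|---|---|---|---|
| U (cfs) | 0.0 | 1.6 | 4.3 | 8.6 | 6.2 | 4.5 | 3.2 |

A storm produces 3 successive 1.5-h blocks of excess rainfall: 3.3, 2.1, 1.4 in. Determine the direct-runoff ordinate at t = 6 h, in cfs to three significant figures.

By discrete convolution, Q_j = Σ (P_i / 1 in) · U_{j−i}.
At t = 6 h (j=4): Q = (3.3/1)·6.2 + (2.1/1)·8.6 + (1.4/1)·4.3 = 44.5 cfs.

Q ≈ 44.5 cfs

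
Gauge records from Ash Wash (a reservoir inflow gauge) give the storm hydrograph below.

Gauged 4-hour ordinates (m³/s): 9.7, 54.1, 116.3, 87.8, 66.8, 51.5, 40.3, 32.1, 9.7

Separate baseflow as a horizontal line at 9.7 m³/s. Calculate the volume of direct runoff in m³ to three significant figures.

Direct-runoff ordinates (Q − Q_b): 0.0, 44.4, 106.6, 78.1, 57.1, 41.8, 30.6, 22.4, 0.0 m³/s.
ΣQ_DR = 381.0 m³/s.
With Δt = 4 h = 14400 s, V = ΣQ_DR · Δt = 381.0 × 14400 = 5.49 × 10^6 m³.

V ≈ 5.49 × 10^6 m³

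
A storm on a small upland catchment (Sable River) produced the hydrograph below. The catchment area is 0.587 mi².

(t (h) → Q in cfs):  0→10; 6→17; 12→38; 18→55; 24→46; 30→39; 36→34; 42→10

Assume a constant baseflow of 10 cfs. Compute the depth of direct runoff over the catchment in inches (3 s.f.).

d ≈ 2.68 in

Direct runoff: 0.0, 7.0, 28.0, 45.0, 36.0, 29.0, 24.0, 0.0 cfs; ΣQ_DR = 169.0 cfs.
V = ΣQ_DR · Δt = 169.0 × 21600 s = 3.650 × 10^6 ft³.
Over A = 0.587 mi², depth = V / A = 2.68 in.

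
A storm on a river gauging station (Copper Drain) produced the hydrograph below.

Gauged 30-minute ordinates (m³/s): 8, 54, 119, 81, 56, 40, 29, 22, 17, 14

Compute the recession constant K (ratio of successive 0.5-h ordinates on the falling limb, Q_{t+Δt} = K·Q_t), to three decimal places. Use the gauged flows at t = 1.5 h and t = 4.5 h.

K ≈ 0.746

Using the recession-limb readings at t = 1.5 h and t = 4.5 h: Q falls from 81 to 14 m³/s over 6 intervals.
K = (Q₂/Q₁)^(1/6) = (14/81)^(1/6) = 0.746.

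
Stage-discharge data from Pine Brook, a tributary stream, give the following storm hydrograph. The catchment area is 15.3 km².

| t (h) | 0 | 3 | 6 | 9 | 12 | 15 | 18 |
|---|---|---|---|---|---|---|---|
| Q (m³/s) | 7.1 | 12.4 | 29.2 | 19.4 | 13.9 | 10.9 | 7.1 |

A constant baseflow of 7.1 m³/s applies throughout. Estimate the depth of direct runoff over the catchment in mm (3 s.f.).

Direct runoff: 0.0, 5.3, 22.1, 12.3, 6.8, 3.8, 0.0 m³/s; ΣQ_DR = 50.30 m³/s.
V = ΣQ_DR · Δt = 50.30 × 10800 s = 5.432 × 10^5 m³.
Over A = 15.3 km², depth = V / A = 35.5 mm.

d ≈ 35.5 mm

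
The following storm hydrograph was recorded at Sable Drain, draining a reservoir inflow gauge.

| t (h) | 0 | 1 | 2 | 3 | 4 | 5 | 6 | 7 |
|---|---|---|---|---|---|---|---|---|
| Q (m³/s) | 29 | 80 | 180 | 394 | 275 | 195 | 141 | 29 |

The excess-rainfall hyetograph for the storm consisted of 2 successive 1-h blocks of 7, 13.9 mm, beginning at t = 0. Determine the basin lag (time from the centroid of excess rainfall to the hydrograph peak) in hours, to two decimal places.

t_L ≈ 1.83 h

Centroid of excess rainfall: t_c = Σ P_i·t̄_i / ΣP_i = 1.1651 h (block centres at 0.5, 1.5 h).
Hydrograph peak occurs at t = 3 h, so basin lag t_L = 3 − 1.1651 = 1.83 h.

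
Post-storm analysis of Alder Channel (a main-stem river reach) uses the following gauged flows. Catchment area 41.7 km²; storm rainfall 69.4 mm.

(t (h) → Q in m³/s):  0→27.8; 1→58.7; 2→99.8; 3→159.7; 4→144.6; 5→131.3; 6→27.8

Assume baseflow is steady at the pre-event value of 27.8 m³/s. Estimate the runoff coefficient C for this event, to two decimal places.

ΣQ_DR = 455.1 m³/s; V = ΣQ_DR·Δt = 1.638 × 10^6 m³.
Runoff depth d = V / A = 39.29 mm.
C = d / P = 39.29 / 69.4 = 0.57.

C ≈ 0.57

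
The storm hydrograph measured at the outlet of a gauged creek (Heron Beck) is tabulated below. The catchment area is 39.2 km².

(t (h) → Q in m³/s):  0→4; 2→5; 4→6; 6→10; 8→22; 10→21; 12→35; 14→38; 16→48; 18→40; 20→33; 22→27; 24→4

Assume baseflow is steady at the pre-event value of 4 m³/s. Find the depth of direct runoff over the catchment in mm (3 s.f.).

Direct runoff: 0.0, 1.0, 2.0, 6.0, 18.0, 17.0, 31.0, 34.0, 44.0, 36.0, 29.0, 23.0, 0.0 m³/s; ΣQ_DR = 241.0 m³/s.
V = ΣQ_DR · Δt = 241.0 × 7200 s = 1.735 × 10^6 m³.
Over A = 39.2 km², depth = V / A = 44.3 mm.

d ≈ 44.3 mm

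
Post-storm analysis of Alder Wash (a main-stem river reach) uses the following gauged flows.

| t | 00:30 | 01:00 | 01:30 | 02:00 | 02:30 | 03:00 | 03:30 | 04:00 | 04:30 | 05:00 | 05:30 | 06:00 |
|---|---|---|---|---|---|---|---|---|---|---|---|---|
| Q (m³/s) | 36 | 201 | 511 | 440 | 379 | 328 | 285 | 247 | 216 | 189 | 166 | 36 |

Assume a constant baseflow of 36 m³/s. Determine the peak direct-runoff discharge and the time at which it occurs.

Q_p = 475.0 m³/s at t = 01:30

Subtracting baseflow gives direct-runoff ordinates: 0.0, 165.0, 475.0, 404.0, 343.0, 292.0, 249.0, 211.0, 180.0, 153.0, 130.0, 0.0 m³/s.
The maximum is 475.0 m³/s, occurring at the reading for t = 01:30.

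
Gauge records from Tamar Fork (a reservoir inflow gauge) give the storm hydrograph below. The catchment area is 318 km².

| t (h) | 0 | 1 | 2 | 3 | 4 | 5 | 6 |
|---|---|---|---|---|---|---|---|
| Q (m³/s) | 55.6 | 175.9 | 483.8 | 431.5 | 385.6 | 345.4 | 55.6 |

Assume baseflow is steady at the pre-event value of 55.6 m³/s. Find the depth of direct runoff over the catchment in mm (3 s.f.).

d ≈ 17.5 mm

Direct runoff: 0.0, 120.3, 428.2, 375.9, 330.0, 289.8, 0.0 m³/s; ΣQ_DR = 1544 m³/s.
V = ΣQ_DR · Δt = 1544 × 3600 s = 5.559 × 10^6 m³.
Over A = 318 km², depth = V / A = 17.5 mm.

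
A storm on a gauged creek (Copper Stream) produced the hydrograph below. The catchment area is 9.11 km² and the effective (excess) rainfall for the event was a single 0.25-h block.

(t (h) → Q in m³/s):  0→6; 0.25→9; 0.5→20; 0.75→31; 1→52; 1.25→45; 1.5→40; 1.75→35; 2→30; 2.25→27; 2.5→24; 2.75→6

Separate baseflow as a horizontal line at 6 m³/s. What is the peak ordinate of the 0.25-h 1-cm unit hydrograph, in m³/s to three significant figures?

Direct runoff: 0.0, 3.0, 14.0, 25.0, 46.0, 39.0, 34.0, 29.0, 24.0, 21.0, 18.0, 0.0 m³/s; ΣQ_DR = 253.0 m³/s, peak = 46.0 m³/s.
Runoff depth d = ΣQ_DR·Δt / A = 253.0 × 900 / (9.11 km²) = 24.99 mm.
The 1-cm UH is the DRH scaled by (10 mm)/d, so U_p = 46.0 × 10/24.99 = 18.4 m³/s.

U_p ≈ 18.4 m³/s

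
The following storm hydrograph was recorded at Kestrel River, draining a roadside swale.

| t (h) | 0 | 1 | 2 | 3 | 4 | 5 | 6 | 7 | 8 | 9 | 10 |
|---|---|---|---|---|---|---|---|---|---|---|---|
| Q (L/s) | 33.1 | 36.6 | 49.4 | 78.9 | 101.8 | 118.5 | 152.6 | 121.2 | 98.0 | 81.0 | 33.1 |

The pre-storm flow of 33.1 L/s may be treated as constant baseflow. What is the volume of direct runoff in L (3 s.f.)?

Direct-runoff ordinates (Q − Q_b): 0.0, 3.5, 16.3, 45.8, 68.7, 85.4, 119.5, 88.1, 64.9, 47.9, 0.0 L/s.
ΣQ_DR = 540.1 L/s.
With Δt = 1 h = 3600 s, V = ΣQ_DR · Δt = 540.1 × 3600 = 1.94 × 10^6 L.

V ≈ 1.94 × 10^6 L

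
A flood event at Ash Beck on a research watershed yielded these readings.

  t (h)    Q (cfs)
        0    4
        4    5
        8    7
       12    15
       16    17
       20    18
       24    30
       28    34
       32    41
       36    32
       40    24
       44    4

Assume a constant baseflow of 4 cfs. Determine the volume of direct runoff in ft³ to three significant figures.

V ≈ 2.64 × 10^6 ft³

Direct-runoff ordinates (Q − Q_b): 0.0, 1.0, 3.0, 11.0, 13.0, 14.0, 26.0, 30.0, 37.0, 28.0, 20.0, 0.0 cfs.
ΣQ_DR = 183.0 cfs.
With Δt = 4 h = 14400 s, V = ΣQ_DR · Δt = 183.0 × 14400 = 2.64 × 10^6 ft³.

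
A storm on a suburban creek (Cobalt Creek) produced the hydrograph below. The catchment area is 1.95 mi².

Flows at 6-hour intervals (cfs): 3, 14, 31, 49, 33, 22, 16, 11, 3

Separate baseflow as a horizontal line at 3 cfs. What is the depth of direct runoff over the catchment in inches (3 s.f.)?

Direct runoff: 0.0, 11.0, 28.0, 46.0, 30.0, 19.0, 13.0, 8.0, 0.0 cfs; ΣQ_DR = 155.0 cfs.
V = ΣQ_DR · Δt = 155.0 × 21600 s = 3.348 × 10^6 ft³.
Over A = 1.95 mi², depth = V / A = 0.739 in.

d ≈ 0.739 in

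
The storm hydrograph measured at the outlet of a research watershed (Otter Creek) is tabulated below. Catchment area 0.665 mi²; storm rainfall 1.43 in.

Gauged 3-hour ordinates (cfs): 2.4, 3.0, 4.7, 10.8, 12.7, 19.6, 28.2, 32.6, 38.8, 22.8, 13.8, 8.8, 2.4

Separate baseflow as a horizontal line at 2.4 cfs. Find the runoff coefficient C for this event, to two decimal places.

ΣQ_DR = 169.4 cfs; V = ΣQ_DR·Δt = 1.830 × 10^6 ft³.
Runoff depth d = V / A = 1.184 in.
C = d / P = 1.184 / 1.43 = 0.83.

C ≈ 0.83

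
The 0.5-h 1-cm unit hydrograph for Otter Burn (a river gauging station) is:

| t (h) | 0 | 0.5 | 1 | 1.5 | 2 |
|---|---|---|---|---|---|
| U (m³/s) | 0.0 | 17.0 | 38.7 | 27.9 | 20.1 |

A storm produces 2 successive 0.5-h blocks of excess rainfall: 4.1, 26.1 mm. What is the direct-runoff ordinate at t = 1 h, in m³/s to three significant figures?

Q ≈ 60.2 m³/s

By discrete convolution, Q_j = Σ (P_i / 10 mm) · U_{j−i}.
At t = 1 h (j=2): Q = (4.1/10)·38.7 + (26.1/10)·17.0 = 60.2 m³/s.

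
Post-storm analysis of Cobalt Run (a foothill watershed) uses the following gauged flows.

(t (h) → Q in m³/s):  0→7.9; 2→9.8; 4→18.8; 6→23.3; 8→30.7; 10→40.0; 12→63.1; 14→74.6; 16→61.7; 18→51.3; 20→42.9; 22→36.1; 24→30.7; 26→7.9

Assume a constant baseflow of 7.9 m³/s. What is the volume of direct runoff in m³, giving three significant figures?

V ≈ 2.80 × 10^6 m³

Direct-runoff ordinates (Q − Q_b): 0.0, 1.9, 10.9, 15.4, 22.8, 32.1, 55.2, 66.7, 53.8, 43.4, 35.0, 28.2, 22.8, 0.0 m³/s.
ΣQ_DR = 388.2 m³/s.
With Δt = 2 h = 7200 s, V = ΣQ_DR · Δt = 388.2 × 7200 = 2.80 × 10^6 m³.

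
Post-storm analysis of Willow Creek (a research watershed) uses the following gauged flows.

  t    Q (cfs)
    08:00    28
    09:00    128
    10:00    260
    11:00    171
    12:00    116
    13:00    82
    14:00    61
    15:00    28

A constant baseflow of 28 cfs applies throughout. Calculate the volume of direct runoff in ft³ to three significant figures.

V ≈ 2.34 × 10^6 ft³

Direct-runoff ordinates (Q − Q_b): 0.0, 100.0, 232.0, 143.0, 88.0, 54.0, 33.0, 0.0 cfs.
ΣQ_DR = 650.0 cfs.
With Δt = 1 h = 3600 s, V = ΣQ_DR · Δt = 650.0 × 3600 = 2.34 × 10^6 ft³.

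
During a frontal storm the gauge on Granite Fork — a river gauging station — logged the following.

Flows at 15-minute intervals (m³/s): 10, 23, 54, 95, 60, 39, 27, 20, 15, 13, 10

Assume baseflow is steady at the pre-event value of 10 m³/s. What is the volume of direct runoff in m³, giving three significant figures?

V ≈ 2.30 × 10^5 m³

Direct-runoff ordinates (Q − Q_b): 0.0, 13.0, 44.0, 85.0, 50.0, 29.0, 17.0, 10.0, 5.0, 3.0, 0.0 m³/s.
ΣQ_DR = 256.0 m³/s.
With Δt = 0.25 h = 900 s, V = ΣQ_DR · Δt = 256.0 × 900 = 2.30 × 10^5 m³.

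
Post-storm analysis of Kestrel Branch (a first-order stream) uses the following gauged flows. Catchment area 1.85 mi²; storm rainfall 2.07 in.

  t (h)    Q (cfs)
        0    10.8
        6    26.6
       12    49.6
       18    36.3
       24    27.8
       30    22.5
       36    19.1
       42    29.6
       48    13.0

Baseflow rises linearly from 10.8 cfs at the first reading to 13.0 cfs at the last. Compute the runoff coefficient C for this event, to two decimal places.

C ≈ 0.31

ΣQ_DR = 128.2 cfs; V = ΣQ_DR·Δt = 2.769 × 10^6 ft³.
Runoff depth d = V / A = 0.6443 in.
C = d / P = 0.6443 / 2.07 = 0.31.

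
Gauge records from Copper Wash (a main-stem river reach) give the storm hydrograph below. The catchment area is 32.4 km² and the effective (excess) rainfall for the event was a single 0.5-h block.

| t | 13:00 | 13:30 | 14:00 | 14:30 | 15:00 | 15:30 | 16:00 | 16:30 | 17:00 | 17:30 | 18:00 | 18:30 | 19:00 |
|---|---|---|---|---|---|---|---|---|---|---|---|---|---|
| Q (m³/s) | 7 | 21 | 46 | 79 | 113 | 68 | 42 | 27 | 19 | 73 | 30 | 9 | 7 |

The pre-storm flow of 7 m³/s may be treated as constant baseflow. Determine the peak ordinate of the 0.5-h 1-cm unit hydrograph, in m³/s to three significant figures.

Direct runoff: 0.0, 14.0, 39.0, 72.0, 106.0, 61.0, 35.0, 20.0, 12.0, 66.0, 23.0, 2.0, 0.0 m³/s; ΣQ_DR = 450.0 m³/s, peak = 106.0 m³/s.
Runoff depth d = ΣQ_DR·Δt / A = 450.0 × 1800 / (32.4 km²) = 25.00 mm.
The 1-cm UH is the DRH scaled by (10 mm)/d, so U_p = 106.0 × 10/25.00 = 42.4 m³/s.

U_p ≈ 42.4 m³/s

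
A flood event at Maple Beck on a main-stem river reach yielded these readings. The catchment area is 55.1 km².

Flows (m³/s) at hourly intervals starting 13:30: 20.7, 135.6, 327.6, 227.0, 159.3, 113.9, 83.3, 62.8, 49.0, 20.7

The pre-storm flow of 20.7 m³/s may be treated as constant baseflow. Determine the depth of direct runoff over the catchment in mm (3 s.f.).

Direct runoff: 0.0, 114.9, 306.9, 206.3, 138.6, 93.2, 62.6, 42.1, 28.3, 0.0 m³/s; ΣQ_DR = 992.9 m³/s.
V = ΣQ_DR · Δt = 992.9 × 3600 s = 3.574 × 10^6 m³.
Over A = 55.1 km², depth = V / A = 64.9 mm.

d ≈ 64.9 mm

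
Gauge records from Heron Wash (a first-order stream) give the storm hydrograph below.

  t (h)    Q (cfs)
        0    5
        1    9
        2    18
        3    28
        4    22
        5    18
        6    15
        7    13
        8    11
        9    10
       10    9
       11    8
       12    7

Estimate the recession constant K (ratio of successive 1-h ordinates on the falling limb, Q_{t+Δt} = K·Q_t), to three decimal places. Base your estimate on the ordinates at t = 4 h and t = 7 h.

K ≈ 0.839

Using the recession-limb readings at t = 4 h and t = 7 h: Q falls from 22 to 13 cfs over 3 intervals.
K = (Q₂/Q₁)^(1/3) = (13/22)^(1/3) = 0.839.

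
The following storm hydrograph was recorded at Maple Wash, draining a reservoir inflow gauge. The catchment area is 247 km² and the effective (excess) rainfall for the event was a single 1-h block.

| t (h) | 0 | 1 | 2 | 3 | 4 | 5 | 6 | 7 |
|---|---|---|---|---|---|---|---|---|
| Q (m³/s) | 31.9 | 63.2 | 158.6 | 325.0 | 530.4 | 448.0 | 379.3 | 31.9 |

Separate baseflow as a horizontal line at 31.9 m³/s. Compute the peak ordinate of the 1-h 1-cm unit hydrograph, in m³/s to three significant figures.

Direct runoff: 0.0, 31.3, 126.7, 293.1, 498.5, 416.1, 347.4, 0.0 m³/s; ΣQ_DR = 1713 m³/s, peak = 498.5 m³/s.
Runoff depth d = ΣQ_DR·Δt / A = 1713 × 3600 / (247 km²) = 24.97 mm.
The 1-cm UH is the DRH scaled by (10 mm)/d, so U_p = 498.5 × 10/24.97 = 200 m³/s.

U_p ≈ 200 m³/s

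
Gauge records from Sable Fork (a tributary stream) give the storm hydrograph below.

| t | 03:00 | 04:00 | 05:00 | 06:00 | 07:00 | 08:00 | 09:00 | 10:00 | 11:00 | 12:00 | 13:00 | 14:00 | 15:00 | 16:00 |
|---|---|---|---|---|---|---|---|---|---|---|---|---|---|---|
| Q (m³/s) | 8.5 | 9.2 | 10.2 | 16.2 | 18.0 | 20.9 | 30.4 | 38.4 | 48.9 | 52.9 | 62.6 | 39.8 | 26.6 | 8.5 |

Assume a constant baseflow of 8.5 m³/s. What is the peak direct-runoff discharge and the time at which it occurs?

Subtracting baseflow gives direct-runoff ordinates: 0.0, 0.7, 1.7, 7.7, 9.5, 12.4, 21.9, 29.9, 40.4, 44.4, 54.1, 31.3, 18.1, 0.0 m³/s.
The maximum is 54.1 m³/s, occurring at the reading for t = 13:00.

Q_p = 54.1 m³/s at t = 13:00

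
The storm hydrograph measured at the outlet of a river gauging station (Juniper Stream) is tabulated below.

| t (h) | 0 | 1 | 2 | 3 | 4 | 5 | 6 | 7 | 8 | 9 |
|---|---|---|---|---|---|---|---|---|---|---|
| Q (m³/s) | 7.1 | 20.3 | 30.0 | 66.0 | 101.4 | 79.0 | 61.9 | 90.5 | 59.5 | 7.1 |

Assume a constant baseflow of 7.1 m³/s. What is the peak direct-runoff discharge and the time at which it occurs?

Subtracting baseflow gives direct-runoff ordinates: 0.0, 13.2, 22.9, 58.9, 94.3, 71.9, 54.8, 83.4, 52.4, 0.0 m³/s.
The maximum is 94.3 m³/s, occurring at the reading for t = 4 h.

Q_p = 94.3 m³/s at t = 4 h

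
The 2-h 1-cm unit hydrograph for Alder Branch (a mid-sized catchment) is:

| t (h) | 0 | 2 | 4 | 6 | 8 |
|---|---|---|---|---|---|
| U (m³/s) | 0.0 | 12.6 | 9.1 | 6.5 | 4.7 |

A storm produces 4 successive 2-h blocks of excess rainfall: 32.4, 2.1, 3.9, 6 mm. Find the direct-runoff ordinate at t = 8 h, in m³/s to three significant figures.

Q ≈ 27.7 m³/s

By discrete convolution, Q_j = Σ (P_i / 10 mm) · U_{j−i}.
At t = 8 h (j=4): Q = (32.4/10)·4.7 + (2.1/10)·6.5 + (3.9/10)·9.1 + (6/10)·12.6 = 27.7 m³/s.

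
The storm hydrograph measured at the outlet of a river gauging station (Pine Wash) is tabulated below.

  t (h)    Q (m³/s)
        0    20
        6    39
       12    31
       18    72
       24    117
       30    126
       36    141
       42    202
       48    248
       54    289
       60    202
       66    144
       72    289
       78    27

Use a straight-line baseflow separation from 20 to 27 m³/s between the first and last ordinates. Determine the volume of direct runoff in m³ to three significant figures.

Direct-runoff ordinates (Q − Q_b): 0.00, 18.46, 9.92, 50.38, 94.85, 103.31, 117.77, 178.23, 223.69, 264.15, 176.62, 118.08, 262.54, 0.00 m³/s.
ΣQ_DR = 1618 m³/s.
With Δt = 6 h = 21600 s, V = ΣQ_DR · Δt = 1618 × 21600 = 3.49 × 10^7 m³.

V ≈ 3.49 × 10^7 m³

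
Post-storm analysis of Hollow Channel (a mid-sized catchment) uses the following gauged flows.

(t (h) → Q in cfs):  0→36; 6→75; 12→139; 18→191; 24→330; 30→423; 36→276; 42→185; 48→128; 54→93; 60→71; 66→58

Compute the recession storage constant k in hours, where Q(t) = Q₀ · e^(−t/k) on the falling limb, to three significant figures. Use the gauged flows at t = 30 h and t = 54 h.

k ≈ 15.8 h

On the falling limb, Q drops from 423 to 93 cfs between t = 30 h and t = 54 h (Δt = 24 h).
k = −Δt / ln(Q₂/Q₁) = −24 / ln(93/423) = 15.8 h.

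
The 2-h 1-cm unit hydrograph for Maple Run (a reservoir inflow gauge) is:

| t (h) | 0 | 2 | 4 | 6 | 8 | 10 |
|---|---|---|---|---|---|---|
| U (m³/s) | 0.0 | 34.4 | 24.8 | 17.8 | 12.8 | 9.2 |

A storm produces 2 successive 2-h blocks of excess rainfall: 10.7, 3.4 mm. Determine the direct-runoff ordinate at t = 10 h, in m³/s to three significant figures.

Q ≈ 14.2 m³/s

By discrete convolution, Q_j = Σ (P_i / 10 mm) · U_{j−i}.
At t = 10 h (j=5): Q = (10.7/10)·9.2 + (3.4/10)·12.8 = 14.2 m³/s.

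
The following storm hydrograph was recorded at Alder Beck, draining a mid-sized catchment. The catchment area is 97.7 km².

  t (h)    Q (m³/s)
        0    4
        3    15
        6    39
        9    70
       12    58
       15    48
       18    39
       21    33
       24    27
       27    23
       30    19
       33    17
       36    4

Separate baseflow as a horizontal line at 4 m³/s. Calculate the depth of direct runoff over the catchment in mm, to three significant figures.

Direct runoff: 0.0, 11.0, 35.0, 66.0, 54.0, 44.0, 35.0, 29.0, 23.0, 19.0, 15.0, 13.0, 0.0 m³/s; ΣQ_DR = 344.0 m³/s.
V = ΣQ_DR · Δt = 344.0 × 10800 s = 3.715 × 10^6 m³.
Over A = 97.7 km², depth = V / A = 38.0 mm.

d ≈ 38.0 mm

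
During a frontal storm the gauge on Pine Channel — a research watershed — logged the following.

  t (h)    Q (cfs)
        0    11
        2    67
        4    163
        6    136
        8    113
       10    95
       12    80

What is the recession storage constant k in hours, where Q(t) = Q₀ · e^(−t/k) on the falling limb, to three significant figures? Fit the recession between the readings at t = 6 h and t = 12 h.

On the falling limb, Q drops from 136 to 80 cfs between t = 6 h and t = 12 h (Δt = 6 h).
k = −Δt / ln(Q₂/Q₁) = −6 / ln(80/136) = 11.3 h.

k ≈ 11.3 h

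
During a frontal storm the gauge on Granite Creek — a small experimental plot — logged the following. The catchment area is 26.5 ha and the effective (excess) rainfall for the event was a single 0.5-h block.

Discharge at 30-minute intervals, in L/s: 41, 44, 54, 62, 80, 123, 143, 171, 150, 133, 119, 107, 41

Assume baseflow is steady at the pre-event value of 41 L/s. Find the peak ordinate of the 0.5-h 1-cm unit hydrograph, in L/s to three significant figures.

U_p ≈ 260 L/s

Direct runoff: 0.0, 3.0, 13.0, 21.0, 39.0, 82.0, 102.0, 130.0, 109.0, 92.0, 78.0, 66.0, 0.0 L/s; ΣQ_DR = 735.0 L/s, peak = 130.0 L/s.
Runoff depth d = ΣQ_DR·Δt / A = 735.0 × 1800 / (26.5 ha) = 4.992 mm.
The 1-cm UH is the DRH scaled by (10 mm)/d, so U_p = 130.0 × 10/4.992 = 260 L/s.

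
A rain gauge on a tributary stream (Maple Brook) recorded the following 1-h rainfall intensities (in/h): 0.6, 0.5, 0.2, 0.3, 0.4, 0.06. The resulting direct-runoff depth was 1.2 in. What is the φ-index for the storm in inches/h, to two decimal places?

φ ≈ 0.16 in/h

Only the 5 blocks with intensity above φ contribute runoff: 0.6, 0.5, 0.2, 0.3, 0.4 in/h.
Σ(I−φ)·Δt = d  ⇒  (0.6+0.5+0.2+0.3+0.4 − 5φ)·1 = 1.2
φ = (2.000 − 1.2/1) / 5 = 0.16 in/h.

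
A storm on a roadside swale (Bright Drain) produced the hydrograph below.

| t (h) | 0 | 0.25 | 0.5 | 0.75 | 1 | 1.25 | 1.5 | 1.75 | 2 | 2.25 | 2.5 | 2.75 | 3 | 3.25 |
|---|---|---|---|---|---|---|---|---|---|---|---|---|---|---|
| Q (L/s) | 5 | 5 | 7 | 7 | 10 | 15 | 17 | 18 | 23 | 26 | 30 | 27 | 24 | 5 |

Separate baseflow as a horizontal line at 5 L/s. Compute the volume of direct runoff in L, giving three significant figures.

V ≈ 1.34 × 10^5 L

Direct-runoff ordinates (Q − Q_b): 0.0, 0.0, 2.0, 2.0, 5.0, 10.0, 12.0, 13.0, 18.0, 21.0, 25.0, 22.0, 19.0, 0.0 L/s.
ΣQ_DR = 149.0 L/s.
With Δt = 0.25 h = 900 s, V = ΣQ_DR · Δt = 149.0 × 900 = 1.34 × 10^5 L.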